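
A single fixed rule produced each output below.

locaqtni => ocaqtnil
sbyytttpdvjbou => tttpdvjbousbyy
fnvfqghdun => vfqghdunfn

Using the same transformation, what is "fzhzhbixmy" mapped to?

hzhbixmyfz

What's happening: move the last 3 characters to the front (rotate right by 3), then swap the front and back halves of the string.
Working it through for "fzhzhbixmy": intermediate "xmyfzhzhbi", final "hzhbixmyfz".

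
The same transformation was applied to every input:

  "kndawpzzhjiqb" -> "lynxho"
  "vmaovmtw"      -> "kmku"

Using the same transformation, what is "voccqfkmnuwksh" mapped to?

madksif

The pattern: shift every letter 2 places backward in the alphabet (wrapping around), then keep every other character starting from the second (positions 2nd, 4th, 6th, ...).
"voccqfkmnuwksh" → "tmaaodiklsuiqf" → "madksif".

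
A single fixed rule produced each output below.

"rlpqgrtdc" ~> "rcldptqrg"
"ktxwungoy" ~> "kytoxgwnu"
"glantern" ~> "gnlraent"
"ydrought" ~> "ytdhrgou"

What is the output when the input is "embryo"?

eomybr

The pattern: take characters alternately from the front and the back (1st, last, 2nd, 2nd-last, ...).
Applying that to "embryo" gives "eomybr".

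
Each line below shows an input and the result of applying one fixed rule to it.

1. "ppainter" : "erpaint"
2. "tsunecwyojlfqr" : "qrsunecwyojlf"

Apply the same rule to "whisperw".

rwhispe

Looking at the pairs, the operation is to delete the first character, then move the last 2 characters to the front (rotate right by 2).
For "whisperw" the result is "rwhispe".
(Check on "tsunecwyojlfqr": → "sunecwyojlfqr" → "qrsunecwyojlf" ✓)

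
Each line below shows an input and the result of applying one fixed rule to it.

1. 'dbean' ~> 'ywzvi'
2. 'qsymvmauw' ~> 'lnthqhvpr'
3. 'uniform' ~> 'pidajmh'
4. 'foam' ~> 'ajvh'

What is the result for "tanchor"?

ovixcjm

What's happening: shift every letter 5 places backward in the alphabet (wrapping around).
For "tanchor" the result is "ovixcjm".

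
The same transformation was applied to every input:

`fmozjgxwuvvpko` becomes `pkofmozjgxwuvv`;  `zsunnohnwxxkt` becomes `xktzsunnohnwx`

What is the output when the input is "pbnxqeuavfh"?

vfhpbnxqeua

The rule is to move the last 3 characters to the front (rotate right by 3).
Doing the same to "pbnxqeuavfh": "vfhpbnxqeua".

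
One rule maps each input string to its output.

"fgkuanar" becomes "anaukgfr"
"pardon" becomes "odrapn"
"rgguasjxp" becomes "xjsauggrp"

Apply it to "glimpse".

Each output is the input with this applied: reverse the string, then move the first character to the end.
Starting from "glimpse": after the first operation, "espmilg"; after the second, "spmilge".

spmilge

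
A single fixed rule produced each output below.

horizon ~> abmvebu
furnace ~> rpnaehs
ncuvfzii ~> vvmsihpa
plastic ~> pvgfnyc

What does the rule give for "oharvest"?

gfrienub

The transformation: reverse the string, then shift every letter 13 places forward in the alphabet (wrapping around) — i.e. ROT13.
"oharvest" → "tsevraho" → "gfrienub".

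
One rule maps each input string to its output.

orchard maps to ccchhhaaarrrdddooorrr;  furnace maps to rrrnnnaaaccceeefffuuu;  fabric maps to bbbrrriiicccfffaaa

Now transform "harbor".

rrrbbbooorrrhhhaaa

What's happening: move the first 2 characters to the end (rotate left by 2), then repeat every character 3 times.
On "harbor": the first step gives "rborha", and the second then gives "rrrbbbooorrrhhhaaa".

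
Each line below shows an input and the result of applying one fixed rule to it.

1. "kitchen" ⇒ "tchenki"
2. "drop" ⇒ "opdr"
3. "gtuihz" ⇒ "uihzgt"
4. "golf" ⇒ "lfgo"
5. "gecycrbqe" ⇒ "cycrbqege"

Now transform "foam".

Looking at the pairs, the operation is to move the first 2 characters to the end (rotate left by 2).
So "foam" becomes "amfo".

amfo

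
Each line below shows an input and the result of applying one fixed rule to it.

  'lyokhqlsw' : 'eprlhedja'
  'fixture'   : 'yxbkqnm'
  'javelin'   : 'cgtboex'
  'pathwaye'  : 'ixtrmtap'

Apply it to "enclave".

xxgovte

What's happening: take characters alternately from the front and the back (1st, last, 2nd, 2nd-last, ...), then shift every letter 7 places backward in the alphabet (wrapping around).
"enclave" → "eenvcal" → "xxgovte".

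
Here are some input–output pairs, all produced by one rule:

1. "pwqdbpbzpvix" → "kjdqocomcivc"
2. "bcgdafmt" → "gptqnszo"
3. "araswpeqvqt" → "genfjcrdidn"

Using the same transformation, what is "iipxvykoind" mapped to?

Each output is the input with this applied: shift every letter 13 places forward in the alphabet (wrapping around) — i.e. ROT13, then swap the first and last characters.
On "iipxvykoind": the first step gives "vvckilxbvaq", and the second then gives "qvckilxbvav".
(Check on "bcgdafmt": → "optqnszg" → "gptqnszo" ✓)

qvckilxbvav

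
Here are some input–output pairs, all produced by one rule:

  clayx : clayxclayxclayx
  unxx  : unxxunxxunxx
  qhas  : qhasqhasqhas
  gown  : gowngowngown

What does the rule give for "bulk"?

bulkbulkbulk

What's happening: write the whole string 3 times in a row.
"bulk" → "bulkbulkbulk".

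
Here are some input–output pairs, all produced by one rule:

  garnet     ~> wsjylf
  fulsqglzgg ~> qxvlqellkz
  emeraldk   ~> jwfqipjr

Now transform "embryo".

The rule is to shift every letter 5 places forward in the alphabet (wrapping around), then move the first 2 characters to the end (rotate left by 2).
Applying both steps to "embryo": "jrgwdt", then "gwdtjr".

gwdtjr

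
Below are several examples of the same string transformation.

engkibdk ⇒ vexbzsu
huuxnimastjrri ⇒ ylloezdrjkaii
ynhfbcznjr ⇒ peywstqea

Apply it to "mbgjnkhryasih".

dsxaebyiprjz

In each case the input is transformed by: shift every letter 9 places backward in the alphabet (wrapping around), then delete the last character.
Starting from "mbgjnkhryasih": after the first operation, "dsxaebyiprjzy"; after the second, "dsxaebyiprjz".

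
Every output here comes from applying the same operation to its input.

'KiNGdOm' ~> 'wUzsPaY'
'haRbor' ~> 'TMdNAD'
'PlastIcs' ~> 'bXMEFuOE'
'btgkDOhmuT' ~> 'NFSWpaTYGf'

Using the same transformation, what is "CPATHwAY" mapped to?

obmftImk

In each case the input is transformed by: shift every letter 12 places forward in the alphabet (wrapping around), then flip the case of every letter.
Working it through for "CPATHwAY": intermediate "OBMFTiMK", final "obmftImk".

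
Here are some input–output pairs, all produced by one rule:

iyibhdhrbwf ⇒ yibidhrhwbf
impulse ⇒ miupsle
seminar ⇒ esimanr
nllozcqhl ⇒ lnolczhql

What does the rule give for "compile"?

ocpmlie

The rule is to swap each adjacent pair of characters (1↔2, 3↔4, ...).
So "compile" becomes "ocpmlie".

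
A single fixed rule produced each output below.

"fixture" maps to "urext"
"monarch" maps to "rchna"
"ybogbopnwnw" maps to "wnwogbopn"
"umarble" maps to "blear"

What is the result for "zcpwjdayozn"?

oznpwjday

Rule — delete the first 2 characters, then move the last 3 characters to the front (rotate right by 3).
Doing the same to "zcpwjdayozn": "oznpwjday".
(Check on "monarch": → "narch" → "rchna" ✓)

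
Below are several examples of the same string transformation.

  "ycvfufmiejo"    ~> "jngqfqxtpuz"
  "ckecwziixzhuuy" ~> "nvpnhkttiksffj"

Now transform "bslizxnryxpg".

mdwtkiycjiar

What's happening: shift every letter 11 places forward in the alphabet (wrapping around).
For "bslizxnryxpg" the result is "mdwtkiycjiar".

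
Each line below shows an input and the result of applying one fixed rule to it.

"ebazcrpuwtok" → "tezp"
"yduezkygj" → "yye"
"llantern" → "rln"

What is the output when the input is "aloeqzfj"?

fae

What's happening: keep one character in every 3, starting at position 1 (positions 1st, 4th, 7th, ...), then move the last character to the front.
Applying that to "aloeqzfj" gives "fae".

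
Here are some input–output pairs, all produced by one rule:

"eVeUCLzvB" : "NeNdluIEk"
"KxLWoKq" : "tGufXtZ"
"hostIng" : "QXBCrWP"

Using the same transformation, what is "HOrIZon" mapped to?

qxAriXW

The pattern: flip the case of every letter, then shift every letter 9 places forward in the alphabet (wrapping around).
On "HOrIZon": the first step gives "hoRizON", and the second then gives "qxAriXW".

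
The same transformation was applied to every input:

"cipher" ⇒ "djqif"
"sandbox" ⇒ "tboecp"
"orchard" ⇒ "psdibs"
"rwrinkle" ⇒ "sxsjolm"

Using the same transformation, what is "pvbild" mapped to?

qwcjm

In each case the input is transformed by: delete the last character, then shift every letter 1 place forward in the alphabet (wrapping around).
Applying both steps to "pvbild": "pvbil", then "qwcjm".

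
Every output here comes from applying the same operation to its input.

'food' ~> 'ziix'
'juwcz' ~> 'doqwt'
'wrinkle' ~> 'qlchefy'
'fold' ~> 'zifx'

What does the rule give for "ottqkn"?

innkeh

The pattern: shift every letter 6 places backward in the alphabet (wrapping around).
Doing the same to "ottqkn": "innkeh".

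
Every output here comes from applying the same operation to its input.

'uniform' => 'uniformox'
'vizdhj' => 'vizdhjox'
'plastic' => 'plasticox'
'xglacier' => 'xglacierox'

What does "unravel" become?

unravelox

The pattern: append "ox".
For "unravel" the result is "unravelox".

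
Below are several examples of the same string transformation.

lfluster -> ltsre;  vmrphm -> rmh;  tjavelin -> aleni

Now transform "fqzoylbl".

zlylb

The transformation: swap each adjacent pair of characters (1↔2, 3↔4, ...), then delete the first 3 characters.
For "fqzoylbl", step one produces "qfozlylb"; step two turns that into "zlylb".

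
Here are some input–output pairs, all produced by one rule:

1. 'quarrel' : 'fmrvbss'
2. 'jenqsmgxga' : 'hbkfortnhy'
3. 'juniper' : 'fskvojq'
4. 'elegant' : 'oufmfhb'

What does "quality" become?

The transformation: shift every letter 1 place forward in the alphabet (wrapping around), then move the last 2 characters to the front (rotate right by 2).
For "quality", step one produces "rvbmjuz"; step two turns that into "uzrvbmj".
(Check on "jenqsmgxga": → "kfortnhyhb" → "hbkfortnhy" ✓)

uzrvbmj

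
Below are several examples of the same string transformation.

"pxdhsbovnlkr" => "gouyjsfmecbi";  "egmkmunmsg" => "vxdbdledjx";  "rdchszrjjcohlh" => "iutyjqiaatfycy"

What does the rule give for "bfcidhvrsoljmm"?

swtzuymijfcadd

The transformation: shift every letter 9 places backward in the alphabet (wrapping around).
Doing the same to "bfcidhvrsoljmm": "swtzuymijfcadd".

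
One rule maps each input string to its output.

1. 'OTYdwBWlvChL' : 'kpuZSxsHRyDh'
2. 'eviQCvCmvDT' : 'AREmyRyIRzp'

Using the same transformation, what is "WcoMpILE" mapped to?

The rule is to flip the case of every letter, then shift every letter 4 places backward in the alphabet (wrapping around).
"WcoMpILE" → "sYKiLeha".

sYKiLeha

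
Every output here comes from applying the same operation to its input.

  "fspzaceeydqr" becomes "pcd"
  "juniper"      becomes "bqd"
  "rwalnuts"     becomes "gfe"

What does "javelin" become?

In each case the input is transformed by: shift every letter 12 places forward in the alphabet (wrapping around), then keep only the last 3 characters.
Applying both steps to "javelin": "vmhqxuz", then "xuz".

xuz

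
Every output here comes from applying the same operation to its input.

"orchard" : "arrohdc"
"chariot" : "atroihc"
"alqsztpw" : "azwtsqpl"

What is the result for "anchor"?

What's happening: sort the characters into reverse alphabetical order, then move the last character to the front.
Working it through for "anchor": intermediate "ronhca", final "aronhc".

aronhc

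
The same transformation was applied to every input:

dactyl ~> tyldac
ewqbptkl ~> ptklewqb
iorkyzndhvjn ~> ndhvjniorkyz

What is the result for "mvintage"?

tagemvin

What's happening: swap the front and back halves of the string.
For "mvintage" the result is "tagemvin".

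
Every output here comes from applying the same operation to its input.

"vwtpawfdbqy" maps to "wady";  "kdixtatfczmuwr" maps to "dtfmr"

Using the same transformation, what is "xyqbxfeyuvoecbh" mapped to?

yxyob

Looking at the pairs, the operation is to keep one character in every 3, starting at position 2 (positions 2nd, 5th, 8th, ...).
Applying that to "xyqbxfeyuvoecbh" gives "yxyob".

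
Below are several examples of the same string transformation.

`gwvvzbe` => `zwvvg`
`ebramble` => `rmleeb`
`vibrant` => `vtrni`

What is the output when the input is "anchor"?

ronh

The transformation: sort the characters into reverse alphabetical order, then delete the last 2 characters.
So "anchor" becomes "ronh".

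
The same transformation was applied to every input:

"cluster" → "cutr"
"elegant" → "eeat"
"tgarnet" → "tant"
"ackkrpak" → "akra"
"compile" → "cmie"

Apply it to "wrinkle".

The transformation: keep every other character starting from the first (positions 1st, 3rd, 5th, ...).
Doing the same to "wrinkle": "wike".

wike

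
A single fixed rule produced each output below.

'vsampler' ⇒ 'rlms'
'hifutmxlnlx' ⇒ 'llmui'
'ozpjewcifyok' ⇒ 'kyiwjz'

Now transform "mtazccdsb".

The transformation: keep every other character starting from the second (positions 2nd, 4th, 6th, ...), then reverse the string.
"mtazccdsb" → "tzcs" → "sczt".
(Check on "ozpjewcifyok": → "zjwiyk" → "kyiwjz" ✓)

sczt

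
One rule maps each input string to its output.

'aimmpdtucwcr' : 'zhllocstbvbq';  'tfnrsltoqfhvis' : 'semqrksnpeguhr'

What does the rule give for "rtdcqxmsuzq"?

qscbpwlrtyp

Each output is the input with this applied: shift every letter 1 place backward in the alphabet (wrapping around).
Doing the same to "rtdcqxmsuzq": "qscbpwlrtyp".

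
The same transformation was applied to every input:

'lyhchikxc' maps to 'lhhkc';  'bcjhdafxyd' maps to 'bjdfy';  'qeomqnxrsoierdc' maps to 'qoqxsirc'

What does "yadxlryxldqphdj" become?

ydlylqhj

The pattern: keep every other character starting from the first (positions 1st, 3rd, 5th, ...).
Doing the same to "yadxlryxldqphdj": "ydlylqhj".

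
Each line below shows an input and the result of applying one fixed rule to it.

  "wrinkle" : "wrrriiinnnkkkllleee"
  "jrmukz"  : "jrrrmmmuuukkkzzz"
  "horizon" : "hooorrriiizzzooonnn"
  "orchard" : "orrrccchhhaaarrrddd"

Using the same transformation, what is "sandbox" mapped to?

In each case the input is transformed by: repeat every character 3 times, then delete the first 2 characters.
On "sandbox": the first step gives "sssaaannndddbbboooxxx", and the second then gives "saaannndddbbboooxxx".
(Check on "jrmukz": → "jjjrrrmmmuuukkkzzz" → "jrrrmmmuuukkkzzz" ✓)

saaannndddbbboooxxx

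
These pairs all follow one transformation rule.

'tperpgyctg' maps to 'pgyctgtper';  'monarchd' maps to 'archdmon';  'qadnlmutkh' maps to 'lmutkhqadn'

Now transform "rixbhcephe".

The transformation: move the last character to the front, then swap the front and back halves of the string.
"rixbhcephe" → "hcepherixb".

hcepherixb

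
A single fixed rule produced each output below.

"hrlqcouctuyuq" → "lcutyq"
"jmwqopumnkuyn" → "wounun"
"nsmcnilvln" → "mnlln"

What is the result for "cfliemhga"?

What's happening: move the first character to the end, then keep every other character starting from the second (positions 2nd, 4th, 6th, ...).
For "cfliemhga", step one produces "fliemhgac"; step two turns that into "leha".

leha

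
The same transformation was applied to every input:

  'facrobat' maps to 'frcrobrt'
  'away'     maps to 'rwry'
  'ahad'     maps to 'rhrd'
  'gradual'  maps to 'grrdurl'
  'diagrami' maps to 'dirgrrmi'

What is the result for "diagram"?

dirgrrm

In each case the input is transformed by: replace every "a" with "r".
Doing the same to "diagram": "dirgrrm".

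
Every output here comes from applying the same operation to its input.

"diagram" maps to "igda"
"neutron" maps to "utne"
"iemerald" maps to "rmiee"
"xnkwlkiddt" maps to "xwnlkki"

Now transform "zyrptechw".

The rule is to delete the last 3 characters, then sort the characters into reverse alphabetical order.
On "zyrptechw": the first step gives "zyrpte", and the second then gives "zytrpe".
(Check on "iemerald": → "iemer" → "rmiee" ✓)

zytrpe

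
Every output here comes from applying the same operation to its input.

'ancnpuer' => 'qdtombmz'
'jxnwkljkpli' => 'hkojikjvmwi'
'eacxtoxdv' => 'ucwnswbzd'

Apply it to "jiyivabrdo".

Looking at the pairs, the operation is to reverse the string, then shift every letter 1 place backward in the alphabet (wrapping around).
On "jiyivabrdo": the first step gives "odrbaviyij", and the second then gives "ncqazuhxhi".

ncqazuhxhi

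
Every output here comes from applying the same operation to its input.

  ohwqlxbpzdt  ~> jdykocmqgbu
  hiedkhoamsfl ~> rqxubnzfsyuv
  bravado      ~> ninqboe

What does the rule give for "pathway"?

gujnlcn

Rule — move the first 2 characters to the end (rotate left by 2), then shift every letter 13 places forward in the alphabet (wrapping around) — i.e. ROT13.
On "pathway": the first step gives "thwaypa", and the second then gives "gujnlcn".
(Check on "ohwqlxbpzdt": → "wqlxbpzdtoh" → "jdykocmqgbu" ✓)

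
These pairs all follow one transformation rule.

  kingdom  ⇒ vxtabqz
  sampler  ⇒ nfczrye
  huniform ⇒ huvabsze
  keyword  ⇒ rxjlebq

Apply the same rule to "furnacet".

In each case the input is transformed by: shift every letter 13 places forward in the alphabet (wrapping around) — i.e. ROT13, then swap each adjacent pair of characters (1↔2, 3↔4, ...).
For "furnacet" the result is "hsaepngr".

hsaepngr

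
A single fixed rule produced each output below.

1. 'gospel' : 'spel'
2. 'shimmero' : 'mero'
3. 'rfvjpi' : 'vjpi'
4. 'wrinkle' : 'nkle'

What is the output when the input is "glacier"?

In each case the input is transformed by: keep only the last 4 characters.
"glacier" → "cier".

cier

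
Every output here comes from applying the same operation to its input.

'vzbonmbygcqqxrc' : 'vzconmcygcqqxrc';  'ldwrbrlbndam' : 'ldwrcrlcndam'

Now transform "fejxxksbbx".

Looking at the pairs, the operation is to replace every "b" with "c".
For "fejxxksbbx" the result is "fejxxksccx".

fejxxksccx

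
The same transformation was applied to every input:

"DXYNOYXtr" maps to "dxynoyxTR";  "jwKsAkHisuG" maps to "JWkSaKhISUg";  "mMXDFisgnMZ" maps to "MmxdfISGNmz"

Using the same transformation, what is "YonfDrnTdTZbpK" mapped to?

yONFdRNtDtzBPk

The transformation: flip the case of every letter.
On "YonfDrnTdTZbpK" that produces "yONFdRNtDtzBPk".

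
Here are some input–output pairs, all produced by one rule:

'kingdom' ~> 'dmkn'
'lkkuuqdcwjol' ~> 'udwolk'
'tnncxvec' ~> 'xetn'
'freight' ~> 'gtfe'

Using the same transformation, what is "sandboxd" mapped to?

bxsn

Rule — keep every other character starting from the first (positions 1st, 3rd, 5th, ...), then move the first 2 characters to the end (rotate left by 2).
Working it through for "sandboxd": intermediate "snbx", final "bxsn".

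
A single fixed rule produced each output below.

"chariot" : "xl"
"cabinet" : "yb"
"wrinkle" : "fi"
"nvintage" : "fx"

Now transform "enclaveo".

zs

In each case the input is transformed by: keep one character in every 3, starting at position 3 (positions 3rd, 6th, 9th, ...), then shift every letter 3 places backward in the alphabet (wrapping around).
"enclaveo" → "cv" → "zs".
(Check on "cabinet": → "be" → "yb" ✓)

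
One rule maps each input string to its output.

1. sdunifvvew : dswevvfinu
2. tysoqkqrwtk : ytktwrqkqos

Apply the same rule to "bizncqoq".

The rule is to move the first 2 characters to the end (rotate left by 2), then reverse the string.
On "bizncqoq": the first step gives "zncqoqbi", and the second then gives "ibqoqcnz".

ibqoqcnz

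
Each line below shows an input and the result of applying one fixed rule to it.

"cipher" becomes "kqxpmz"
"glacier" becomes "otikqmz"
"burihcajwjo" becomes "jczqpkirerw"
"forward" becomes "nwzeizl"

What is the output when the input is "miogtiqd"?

The transformation: shift every letter 8 places forward in the alphabet (wrapping around).
Applying that to "miogtiqd" gives "uqwobqyl".

uqwobqyl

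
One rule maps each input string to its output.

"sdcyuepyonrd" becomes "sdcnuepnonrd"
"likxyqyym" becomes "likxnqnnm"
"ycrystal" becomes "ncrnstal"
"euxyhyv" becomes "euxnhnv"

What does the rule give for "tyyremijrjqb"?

What's happening: replace every "y" with "n".
"tyyremijrjqb" → "tnnremijrjqb".

tnnremijrjqb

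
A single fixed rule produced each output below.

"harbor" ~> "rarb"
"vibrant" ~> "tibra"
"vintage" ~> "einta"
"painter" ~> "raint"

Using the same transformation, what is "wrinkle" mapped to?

Rule — swap the first and last characters, then delete the last 2 characters.
Starting from "wrinkle": after the first operation, "erinklw"; after the second, "erink".

erink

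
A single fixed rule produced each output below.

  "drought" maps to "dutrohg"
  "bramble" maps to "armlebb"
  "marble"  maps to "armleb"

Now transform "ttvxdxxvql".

dxxxvvttql

The rule is to sort the characters into reverse alphabetical order, then move the last character to the front.
On "ttvxdxxvql" that produces "dxxxvvttql".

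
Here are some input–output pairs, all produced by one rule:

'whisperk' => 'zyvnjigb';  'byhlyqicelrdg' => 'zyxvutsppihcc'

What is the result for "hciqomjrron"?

zytiihffeda

Rule — shift every letter 9 places backward in the alphabet (wrapping around), then sort the characters into reverse alphabetical order.
Working it through for "hciqomjrron": intermediate "ytzhfdaiife", final "zytiihffeda".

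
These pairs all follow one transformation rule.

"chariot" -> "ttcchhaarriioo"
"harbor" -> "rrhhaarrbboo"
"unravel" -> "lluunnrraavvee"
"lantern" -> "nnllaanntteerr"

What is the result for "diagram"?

What's happening: double every character, then move the last 2 characters to the front (rotate right by 2).
So "diagram" becomes "mmddiiaaggrraa".

mmddiiaaggrraa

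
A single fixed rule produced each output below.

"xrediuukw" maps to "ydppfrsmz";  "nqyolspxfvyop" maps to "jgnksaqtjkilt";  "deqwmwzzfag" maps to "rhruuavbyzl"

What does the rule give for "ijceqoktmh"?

zljfohcdex

The transformation: move the first 3 characters to the end (rotate left by 3), then shift every letter 5 places backward in the alphabet (wrapping around).
Working it through for "ijceqoktmh": intermediate "eqoktmhijc", final "zljfohcdex".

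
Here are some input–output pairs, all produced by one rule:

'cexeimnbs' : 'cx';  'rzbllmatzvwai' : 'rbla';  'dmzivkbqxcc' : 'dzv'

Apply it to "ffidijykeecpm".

fiiy

What's happening: keep every other character starting from the first (positions 1st, 3rd, 5th, ...), then delete the last 3 characters.
Working it through for "ffidijykeecpm": intermediate "fiiyecm", final "fiiy".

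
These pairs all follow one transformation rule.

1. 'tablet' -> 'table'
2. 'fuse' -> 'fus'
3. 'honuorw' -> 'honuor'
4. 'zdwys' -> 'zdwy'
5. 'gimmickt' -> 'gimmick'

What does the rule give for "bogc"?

The rule is to delete the last character.
So "bogc" becomes "bog".

bog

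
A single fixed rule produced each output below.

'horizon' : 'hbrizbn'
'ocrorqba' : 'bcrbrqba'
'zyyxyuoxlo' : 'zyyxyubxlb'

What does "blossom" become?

blbssbm

What's happening: replace every "o" with "b".
On "blossom" that produces "blbssbm".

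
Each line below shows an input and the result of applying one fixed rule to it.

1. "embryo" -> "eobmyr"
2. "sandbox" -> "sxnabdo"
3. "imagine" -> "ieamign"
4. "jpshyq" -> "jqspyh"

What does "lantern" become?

lnnaetr

What's happening: move the last character to the front, then swap each adjacent pair of characters (1↔2, 3↔4, ...).
For "lantern", step one produces "nlanter"; step two turns that into "lnnaetr".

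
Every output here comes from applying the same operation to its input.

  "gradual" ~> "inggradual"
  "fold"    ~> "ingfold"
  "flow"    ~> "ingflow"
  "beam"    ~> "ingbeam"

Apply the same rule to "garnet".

inggarnet

Rule — prepend "ing".
"garnet" → "inggarnet".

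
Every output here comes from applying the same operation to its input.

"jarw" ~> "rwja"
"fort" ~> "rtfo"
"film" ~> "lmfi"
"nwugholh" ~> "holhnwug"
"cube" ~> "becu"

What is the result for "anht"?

htan

Rule — swap the front and back halves of the string.
Applying that to "anht" gives "htan".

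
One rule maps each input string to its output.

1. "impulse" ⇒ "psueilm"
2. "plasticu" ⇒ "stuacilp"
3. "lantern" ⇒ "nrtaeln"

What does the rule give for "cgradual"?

lruaacdg

In each case the input is transformed by: sort the characters into alphabetical order, then move the last 3 characters to the front (rotate right by 3).
Working it through for "cgradual": intermediate "aacdglru", final "lruaacdg".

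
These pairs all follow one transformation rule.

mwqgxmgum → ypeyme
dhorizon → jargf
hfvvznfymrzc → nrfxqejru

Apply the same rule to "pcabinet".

tafwl

Rule — shift every letter 8 places backward in the alphabet (wrapping around), then delete the first 3 characters.
Doing the same to "pcabinet": "tafwl".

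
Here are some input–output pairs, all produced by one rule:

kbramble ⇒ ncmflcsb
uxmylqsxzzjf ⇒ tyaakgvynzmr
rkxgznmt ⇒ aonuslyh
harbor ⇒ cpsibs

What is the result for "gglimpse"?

Rule — shift every letter 1 place forward in the alphabet (wrapping around), then swap the front and back halves of the string.
Starting from "gglimpse": after the first operation, "hhmjnqtf"; after the second, "nqtfhhmj".

nqtfhhmj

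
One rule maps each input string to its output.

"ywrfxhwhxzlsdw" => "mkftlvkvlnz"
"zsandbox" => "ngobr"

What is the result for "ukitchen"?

Looking at the pairs, the operation is to delete the last 3 characters, then shift every letter 12 places backward in the alphabet (wrapping around).
Working it through for "ukitchen": intermediate "ukitc", final "iywhq".

iywhq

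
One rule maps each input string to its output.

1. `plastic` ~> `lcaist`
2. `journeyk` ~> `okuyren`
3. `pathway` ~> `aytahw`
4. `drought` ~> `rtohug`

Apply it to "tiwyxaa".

iawayx

What's happening: delete the first character, then take characters alternately from the front and the back (1st, last, 2nd, 2nd-last, ...).
On "tiwyxaa" that produces "iawayx".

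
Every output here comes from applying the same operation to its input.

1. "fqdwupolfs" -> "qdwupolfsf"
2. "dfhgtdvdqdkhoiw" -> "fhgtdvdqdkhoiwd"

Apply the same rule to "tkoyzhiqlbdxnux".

The transformation: move the first character to the end.
Doing the same to "tkoyzhiqlbdxnux": "koyzhiqlbdxnuxt".

koyzhiqlbdxnuxt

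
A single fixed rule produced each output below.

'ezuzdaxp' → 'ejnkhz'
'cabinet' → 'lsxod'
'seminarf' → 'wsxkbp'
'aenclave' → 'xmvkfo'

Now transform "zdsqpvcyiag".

cazfmiskq

Each output is the input with this applied: shift every letter 10 places forward in the alphabet (wrapping around), then delete the first 2 characters.
Working it through for "zdsqpvcyiag": intermediate "jncazfmiskq", final "cazfmiskq".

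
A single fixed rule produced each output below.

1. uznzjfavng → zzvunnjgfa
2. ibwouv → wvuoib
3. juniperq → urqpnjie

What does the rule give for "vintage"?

vtnigea

The pattern: sort the characters into reverse alphabetical order.
Doing the same to "vintage": "vtnigea".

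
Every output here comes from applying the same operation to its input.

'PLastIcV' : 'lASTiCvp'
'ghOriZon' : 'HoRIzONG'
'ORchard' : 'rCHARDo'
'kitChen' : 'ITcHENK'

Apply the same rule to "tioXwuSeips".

Each output is the input with this applied: move the first character to the end, then flip the case of every letter.
On "tioXwuSeips": the first step gives "ioXwuSeipst", and the second then gives "IOxWUsEIPST".

IOxWUsEIPST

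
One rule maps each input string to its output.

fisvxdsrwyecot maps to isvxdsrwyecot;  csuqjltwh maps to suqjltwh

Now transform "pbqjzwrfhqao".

bqjzwrfhqao

The pattern: delete the first character.
Applying that to "pbqjzwrfhqao" gives "bqjzwrfhqao".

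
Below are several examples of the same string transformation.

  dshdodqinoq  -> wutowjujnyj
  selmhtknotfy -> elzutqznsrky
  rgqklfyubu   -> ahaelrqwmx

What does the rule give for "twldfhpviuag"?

mgaobvnljrcz

Rule — reverse the string, then shift every letter 6 places forward in the alphabet (wrapping around).
Starting from "twldfhpviuag": after the first operation, "gauivphfdlwt"; after the second, "mgaobvnljrcz".
(Check on "selmhtknotfy": → "yftonkthmles" → "elzutqznsrky" ✓)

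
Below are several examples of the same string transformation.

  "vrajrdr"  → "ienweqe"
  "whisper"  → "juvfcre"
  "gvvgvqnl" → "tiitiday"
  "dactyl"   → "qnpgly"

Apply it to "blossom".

oybffbz

Rule — shift every letter 13 places forward in the alphabet (wrapping around) — i.e. ROT13.
"blossom" → "oybffbz".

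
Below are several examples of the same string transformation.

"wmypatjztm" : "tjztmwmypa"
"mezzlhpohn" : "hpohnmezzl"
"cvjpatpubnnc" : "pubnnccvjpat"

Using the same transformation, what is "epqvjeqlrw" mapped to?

eqlrwepqvj

What's happening: swap the front and back halves of the string.
Doing the same to "epqvjeqlrw": "eqlrwepqvj".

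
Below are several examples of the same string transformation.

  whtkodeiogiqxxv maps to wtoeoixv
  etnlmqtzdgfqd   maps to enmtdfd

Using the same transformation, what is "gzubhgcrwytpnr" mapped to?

guhcwtn

In each case the input is transformed by: keep every other character starting from the first (positions 1st, 3rd, 5th, ...).
For "gzubhgcrwytpnr" the result is "guhcwtn".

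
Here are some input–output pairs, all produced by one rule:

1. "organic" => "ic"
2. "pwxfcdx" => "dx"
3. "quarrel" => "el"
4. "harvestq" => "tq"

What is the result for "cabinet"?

What's happening: keep only the last 2 characters.
"cabinet" → "et".

et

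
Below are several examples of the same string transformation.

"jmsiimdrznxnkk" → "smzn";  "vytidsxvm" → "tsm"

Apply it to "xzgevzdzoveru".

The transformation: keep one character in every 3, starting at position 3 (positions 3rd, 6th, 9th, ...).
For "xzgevzdzoveru" the result is "gzor".

gzor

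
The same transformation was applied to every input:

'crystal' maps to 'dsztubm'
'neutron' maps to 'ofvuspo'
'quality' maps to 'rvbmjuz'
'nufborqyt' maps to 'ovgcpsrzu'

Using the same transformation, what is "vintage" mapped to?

Each output is the input with this applied: shift every letter 1 place forward in the alphabet (wrapping around).
Doing the same to "vintage": "wjoubhf".

wjoubhf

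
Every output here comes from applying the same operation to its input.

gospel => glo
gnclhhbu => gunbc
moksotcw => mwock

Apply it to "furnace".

feuc

Rule — take characters alternately from the front and the back (1st, last, 2nd, 2nd-last, ...), then delete the last 3 characters.
Applying both steps to "furnace": "feucran", then "feuc".
(Check on "gnclhhbu": → "gunbchlh" → "gunbc" ✓)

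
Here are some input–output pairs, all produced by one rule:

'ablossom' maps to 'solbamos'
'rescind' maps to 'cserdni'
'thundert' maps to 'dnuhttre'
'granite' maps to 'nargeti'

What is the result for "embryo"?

bmeoyr

What's happening: reverse the string, then move the first 3 characters to the end (rotate left by 3).
"embryo" → "oyrbme" → "bmeoyr".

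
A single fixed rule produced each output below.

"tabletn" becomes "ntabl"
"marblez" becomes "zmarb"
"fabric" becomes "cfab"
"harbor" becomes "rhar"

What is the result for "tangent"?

ttang

In each case the input is transformed by: move the last 3 characters to the front (rotate right by 3), then delete the first 2 characters.
Starting from "tangent": after the first operation, "enttang"; after the second, "ttang".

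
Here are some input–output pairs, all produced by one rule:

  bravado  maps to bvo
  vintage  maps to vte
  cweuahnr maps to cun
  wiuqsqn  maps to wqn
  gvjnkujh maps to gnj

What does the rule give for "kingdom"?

What's happening: keep one character in every 3, starting at position 1 (positions 1st, 4th, 7th, ...).
Applying that to "kingdom" gives "kgm".

kgm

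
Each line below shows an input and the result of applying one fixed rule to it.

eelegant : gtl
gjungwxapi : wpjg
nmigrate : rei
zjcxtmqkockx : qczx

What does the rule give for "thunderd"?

Rule — swap the front and back halves of the string, then keep one character in every 3, starting at position 1 (positions 1st, 4th, 7th, ...).
On "thunderd": the first step gives "derdthun", and the second then gives "ddu".

ddu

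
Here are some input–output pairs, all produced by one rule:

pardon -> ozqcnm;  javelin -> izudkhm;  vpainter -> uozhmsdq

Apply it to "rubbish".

qtaahrg

The rule is to shift every letter 1 place backward in the alphabet (wrapping around).
For "rubbish" the result is "qtaahrg".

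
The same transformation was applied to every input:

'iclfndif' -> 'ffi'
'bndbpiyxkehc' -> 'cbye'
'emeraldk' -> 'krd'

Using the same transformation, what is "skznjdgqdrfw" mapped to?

wngr

The transformation: swap the first and last characters, then keep one character in every 3, starting at position 1 (positions 1st, 4th, 7th, ...).
Starting from "skznjdgqdrfw": after the first operation, "wkznjdgqdrfs"; after the second, "wngr".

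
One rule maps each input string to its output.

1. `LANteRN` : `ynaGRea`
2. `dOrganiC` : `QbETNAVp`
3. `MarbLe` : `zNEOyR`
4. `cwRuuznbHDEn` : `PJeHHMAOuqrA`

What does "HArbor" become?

unEOBE

Looking at the pairs, the operation is to flip the case of every letter, then shift every letter 13 places forward in the alphabet (wrapping around) — i.e. ROT13.
"HArbor" → "haRBOR" → "unEOBE".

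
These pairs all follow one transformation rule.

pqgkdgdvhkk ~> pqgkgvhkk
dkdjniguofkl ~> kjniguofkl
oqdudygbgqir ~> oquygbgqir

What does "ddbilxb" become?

bilxb

The transformation: remove every "d".
So "ddbilxb" becomes "bilxb".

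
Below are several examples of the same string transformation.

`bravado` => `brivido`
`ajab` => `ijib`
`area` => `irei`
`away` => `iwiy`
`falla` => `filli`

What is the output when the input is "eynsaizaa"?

Rule — replace every "a" with "i".
Applying that to "eynsaizaa" gives "eynsiizii".

eynsiizii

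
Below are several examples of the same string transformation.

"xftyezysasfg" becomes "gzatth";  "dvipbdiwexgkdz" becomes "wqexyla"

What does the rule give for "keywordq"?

The rule is to keep every other character starting from the second (positions 2nd, 4th, 6th, ...), then shift every letter 1 place forward in the alphabet (wrapping around).
On "keywordq": the first step gives "ewrq", and the second then gives "fxsr".

fxsr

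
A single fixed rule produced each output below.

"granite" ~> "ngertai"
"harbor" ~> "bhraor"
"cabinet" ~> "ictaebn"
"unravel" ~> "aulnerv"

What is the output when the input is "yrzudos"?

The transformation: take characters alternately from the front and the back (1st, last, 2nd, 2nd-last, ...), then move the last character to the front.
Applying both steps to "yrzudos": "ysrozdu", then "uysrozd".

uysrozd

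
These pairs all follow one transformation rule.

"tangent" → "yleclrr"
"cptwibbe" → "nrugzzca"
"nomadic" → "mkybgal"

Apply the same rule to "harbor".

The pattern: move the first character to the end, then shift every letter 2 places backward in the alphabet (wrapping around).
"harbor" → "arborh" → "ypzmpf".

ypzmpf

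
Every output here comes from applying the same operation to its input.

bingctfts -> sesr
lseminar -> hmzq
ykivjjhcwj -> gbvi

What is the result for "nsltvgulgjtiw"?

ishv

Looking at the pairs, the operation is to shift every letter 1 place backward in the alphabet (wrapping around), then keep only the last 4 characters.
On "nsltvgulgjtiw": the first step gives "mrksuftkfishv", and the second then gives "ishv".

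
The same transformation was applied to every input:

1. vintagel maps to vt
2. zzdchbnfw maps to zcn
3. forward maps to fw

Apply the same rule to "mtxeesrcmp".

The rule is to move the last 2 characters to the front (rotate right by 2), then keep one character in every 3, starting at position 3 (positions 3rd, 6th, 9th, ...).
"mtxeesrcmp" → "mpmtxeesrc" → "mer".

mer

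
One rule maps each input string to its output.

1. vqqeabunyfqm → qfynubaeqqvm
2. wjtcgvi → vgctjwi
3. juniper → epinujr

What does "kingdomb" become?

In each case the input is transformed by: reverse the string, then move the first character to the end.
Applying both steps to "kingdomb": "bmodgnik", then "modgnikb".
(Check on "vqqeabunyfqm": → "mqfynubaeqqv" → "qfynubaeqqvm" ✓)

modgnikb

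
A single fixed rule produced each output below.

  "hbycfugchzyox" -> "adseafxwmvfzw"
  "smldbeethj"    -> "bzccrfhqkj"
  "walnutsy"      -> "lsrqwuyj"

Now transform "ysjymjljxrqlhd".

wkhjhvpojfbwqh

What's happening: move the first 3 characters to the end (rotate left by 3), then shift every letter 2 places backward in the alphabet (wrapping around).
On "ysjymjljxrqlhd": the first step gives "ymjljxrqlhdysj", and the second then gives "wkhjhvpojfbwqh".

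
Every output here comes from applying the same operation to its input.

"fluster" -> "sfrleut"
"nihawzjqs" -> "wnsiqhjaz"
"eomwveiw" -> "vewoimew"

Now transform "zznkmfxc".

In each case the input is transformed by: take characters alternately from the front and the back (1st, last, 2nd, 2nd-last, ...), then move the last character to the front.
Applying both steps to "zznkmfxc": "zczxnfkm", then "mzczxnfk".

mzczxnfk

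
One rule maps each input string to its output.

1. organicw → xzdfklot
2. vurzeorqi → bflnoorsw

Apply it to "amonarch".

xxzejklo

The rule is to sort the characters into alphabetical order, then shift every letter 3 places backward in the alphabet (wrapping around).
Working it through for "amonarch": intermediate "aachmnor", final "xxzejklo".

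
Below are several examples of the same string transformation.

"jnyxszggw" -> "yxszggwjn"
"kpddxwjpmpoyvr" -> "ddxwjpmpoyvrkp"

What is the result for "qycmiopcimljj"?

Looking at the pairs, the operation is to move the first 2 characters to the end (rotate left by 2).
"qycmiopcimljj" → "cmiopcimljjqy".

cmiopcimljjqy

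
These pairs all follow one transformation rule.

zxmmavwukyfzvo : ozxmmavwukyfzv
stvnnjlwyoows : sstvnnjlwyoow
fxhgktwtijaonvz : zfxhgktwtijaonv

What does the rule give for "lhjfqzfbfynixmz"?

zlhjfqzfbfynixm

The rule is to move the last character to the front.
For "lhjfqzfbfynixmz" the result is "zlhjfqzfbfynixm".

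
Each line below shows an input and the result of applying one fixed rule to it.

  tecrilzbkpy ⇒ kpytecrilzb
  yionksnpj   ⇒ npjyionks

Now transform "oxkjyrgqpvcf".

vcfoxkjyrgqp

The rule is to move the last 3 characters to the front (rotate right by 3).
Doing the same to "oxkjyrgqpvcf": "vcfoxkjyrgqp".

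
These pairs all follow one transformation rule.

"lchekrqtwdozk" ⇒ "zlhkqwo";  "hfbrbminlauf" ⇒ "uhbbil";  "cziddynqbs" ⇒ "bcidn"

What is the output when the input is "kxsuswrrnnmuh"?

Looking at the pairs, the operation is to move the last 2 characters to the front (rotate right by 2), then keep every other character starting from the first (positions 1st, 3rd, 5th, ...).
Doing the same to "kxsuswrrnnmuh": "ukssrnm".
(Check on "lchekrqtwdozk": → "zklchekrqtwdo" → "zlhkqwo" ✓)

ukssrnm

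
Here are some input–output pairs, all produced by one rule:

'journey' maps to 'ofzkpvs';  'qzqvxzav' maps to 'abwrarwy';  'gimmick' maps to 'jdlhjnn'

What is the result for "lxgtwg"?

Looking at the pairs, the operation is to shift every letter 1 place forward in the alphabet (wrapping around), then move the last 3 characters to the front (rotate right by 3).
Working it through for "lxgtwg": intermediate "myhuxh", final "uxhmyh".
(Check on "gimmick": → "hjnnjdl" → "jdlhjnn" ✓)

uxhmyh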